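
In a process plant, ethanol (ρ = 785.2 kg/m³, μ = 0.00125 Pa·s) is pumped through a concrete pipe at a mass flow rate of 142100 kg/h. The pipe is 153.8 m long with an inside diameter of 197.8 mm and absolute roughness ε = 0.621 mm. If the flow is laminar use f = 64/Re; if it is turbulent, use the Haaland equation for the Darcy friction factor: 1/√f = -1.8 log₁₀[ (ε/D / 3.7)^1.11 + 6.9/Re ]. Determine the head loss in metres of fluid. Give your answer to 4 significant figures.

h_f ≈ 2.877 m

ṁ = 142100 kg/h = 142100/3600 = 39.47 kg/s.
A = πD²/4 = π(0.1978)²/4 = 0.03073 m²; mean velocity V = ṁ/(ρA) = 39.47/(785.2 · 0.03073) = 1.636 m/s.
Reynolds number Re = ρVD/μ = 785.2 · 1.636 · 0.1978 / 0.00125 = 2.033e+05.
Re > 4000 → turbulent. Relative roughness ε/D = 0.000621/0.1978 = 0.00314. Haaland: 1/√f = -1.8 log₁₀[(0.00314/3.7)^1.11 + 6.9/2.033e+05] = -1.8 log₁₀[0.00039 + 3.39e-05] = 6.071, so f = 0.02713.
Darcy-Weisbach: ΔP = f(L/D)(ρV²/2) = 0.02713·(153.8/0.1978)·(785.2·1.636²/2) = 0.02713·777.6·1051 = 2.216e+04 Pa.
Head loss h_f = ΔP/(ρg) = 2.216e+04/(785.2·9.81) = 2.877 m.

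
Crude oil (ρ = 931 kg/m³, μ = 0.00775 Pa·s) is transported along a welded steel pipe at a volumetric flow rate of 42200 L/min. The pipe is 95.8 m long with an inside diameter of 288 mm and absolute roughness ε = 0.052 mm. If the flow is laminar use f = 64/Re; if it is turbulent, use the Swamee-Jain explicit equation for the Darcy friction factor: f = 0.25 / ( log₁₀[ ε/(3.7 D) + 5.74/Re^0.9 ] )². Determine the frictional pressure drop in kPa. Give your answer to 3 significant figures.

ΔP ≈ 285 kPa

Q = 42200 L/min = 42200/60000 = 0.7033 m³/s.
Cross-sectional area A = πD²/4 = π(0.288)²/4 = 0.06514 m²; mean velocity V = Q/A = 0.7033/0.06514 = 10.8 m/s.
Reynolds number Re = ρVD/μ = 931 · 10.8 · 0.288 / 0.00775 = 3.735e+05.
Re > 4000 → turbulent. Relative roughness ε/D = 5.2e-05/0.288 = 0.000181. Swamee-Jain: f = 0.25/(log₁₀[0.000181/3.7 + 5.74/3.735e+05^0.9])² = 0.25/(log₁₀[4.88e-05 + 5.54e-05])² = 0.25/(-3.982)² = 0.01577.
Darcy-Weisbach: ΔP = f(L/D)(ρV²/2) = 0.01577·(95.8/0.288)·(931·10.8²/2) = 0.01577·332.6·5.426e+04 = 2.846e+05 Pa.
ΔP = 2.846e+05 Pa = 285 kPa.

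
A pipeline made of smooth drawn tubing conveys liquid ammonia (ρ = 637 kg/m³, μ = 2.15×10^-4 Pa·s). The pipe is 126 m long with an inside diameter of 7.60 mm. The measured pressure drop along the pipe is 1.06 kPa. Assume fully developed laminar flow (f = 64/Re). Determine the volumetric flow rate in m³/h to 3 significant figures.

Q ≈ 0.0115 m³/h

For laminar flow, f = 64/Re with Re = ρVD/μ, so Darcy-Weisbach reduces to ΔP = 32μLV/D². Solving for V: V = ΔP·D²/(32μL) = 1060·(0.0076)²/(32·0.000215·126) = 0.07063 m/s.
Check: Re = ρVD/μ = 637·0.07063·0.0076/0.000215 = 1590 < 2300, so the laminar assumption holds.
Q = V·A = 0.07063·(π/4·0.0076²) = 3.204e-06 m³/s = 0.0115 m³/h.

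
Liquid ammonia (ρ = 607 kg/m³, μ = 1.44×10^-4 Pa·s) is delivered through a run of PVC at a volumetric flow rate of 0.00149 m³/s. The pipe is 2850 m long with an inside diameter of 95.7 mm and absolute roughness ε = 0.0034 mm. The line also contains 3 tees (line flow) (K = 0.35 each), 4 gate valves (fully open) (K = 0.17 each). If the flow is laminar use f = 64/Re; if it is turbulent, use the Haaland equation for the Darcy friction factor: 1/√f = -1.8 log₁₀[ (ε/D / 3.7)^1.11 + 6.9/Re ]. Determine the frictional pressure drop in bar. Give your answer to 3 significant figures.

Cross-sectional area A = πD²/4 = π(0.0957)²/4 = 0.007193 m²; mean velocity V = Q/A = 0.00149/0.007193 = 0.2071 m/s.
Reynolds number Re = ρVD/μ = 607 · 0.2071 · 0.0957 / 0.000144 = 8.356e+04.
Re > 4000 → turbulent. Relative roughness ε/D = 3.4e-06/0.0957 = 3.55e-05. Haaland: 1/√f = -1.8 log₁₀[(3.55e-05/3.7)^1.11 + 6.9/8.356e+04] = -1.8 log₁₀[2.69e-06 + 8.26e-05] = 7.325, so f = 0.01864.
Total minor-loss coefficient ΣK = 3·0.35 + 4·0.17 = 1.73.
ΔP = [f·L/D + ΣK]·(ρV²/2) = [0.01864·2850/0.0957 + 1.73]·(607·0.2071²/2) = [555.1 + 1.73]·13.02 = 7251 Pa.
ΔP = 7251 Pa = 0.0725 bar.

ΔP ≈ 0.0725 bar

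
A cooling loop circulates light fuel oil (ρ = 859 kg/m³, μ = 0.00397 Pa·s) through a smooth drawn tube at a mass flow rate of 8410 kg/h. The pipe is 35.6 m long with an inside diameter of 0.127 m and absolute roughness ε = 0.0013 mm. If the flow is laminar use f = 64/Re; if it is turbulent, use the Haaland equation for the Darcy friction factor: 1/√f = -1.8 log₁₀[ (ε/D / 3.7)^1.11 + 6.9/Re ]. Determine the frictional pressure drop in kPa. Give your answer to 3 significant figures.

ΔP ≈ 0.199 kPa

ṁ = 8410 kg/h = 8410/3600 = 2.336 kg/s.
A = πD²/4 = π(0.127)²/4 = 0.01267 m²; mean velocity V = ṁ/(ρA) = 2.336/(859 · 0.01267) = 0.2147 m/s.
Reynolds number Re = ρVD/μ = 859 · 0.2147 · 0.127 / 0.00397 = 5899.
Re > 4000 → turbulent. Relative roughness ε/D = 1.3e-06/0.127 = 1.02e-05. Haaland: 1/√f = -1.8 log₁₀[(1.02e-05/3.7)^1.11 + 6.9/5899] = -1.8 log₁₀[6.77e-07 + 0.00117] = 5.277, so f = 0.03591.
Darcy-Weisbach: ΔP = f(L/D)(ρV²/2) = 0.03591·(35.6/0.127)·(859·0.2147²/2) = 0.03591·280.3·19.8 = 199.3 Pa.
ΔP = 199.3 Pa = 0.199 kPa.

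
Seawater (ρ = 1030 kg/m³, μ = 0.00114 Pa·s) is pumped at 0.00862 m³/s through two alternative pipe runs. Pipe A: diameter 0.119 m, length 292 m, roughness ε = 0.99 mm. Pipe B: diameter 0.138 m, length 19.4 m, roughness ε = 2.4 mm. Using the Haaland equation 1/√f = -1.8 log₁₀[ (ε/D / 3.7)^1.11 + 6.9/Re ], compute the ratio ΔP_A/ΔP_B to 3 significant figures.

Pipe A: V = Q/A = 0.00862/0.01112 = 0.775 m/s; Re = 8.333e+04; ε/D = 0.00832; Haaland → f = 0.03647; ΔP_A = f(L/D)(ρV²/2) = 2.768e+04 Pa.
Pipe B: V = Q/A = 0.00862/0.01496 = 0.5763 m/s; Re = 7.186e+04; ε/D = 0.0174; Haaland → f = 0.04679; ΔP_B = f(L/D)(ρV²/2) = 1125 Pa.
ΔP_A/ΔP_B = 2.768e+04/1125 = 24.6.

ΔP_A/ΔP_B ≈ 24.6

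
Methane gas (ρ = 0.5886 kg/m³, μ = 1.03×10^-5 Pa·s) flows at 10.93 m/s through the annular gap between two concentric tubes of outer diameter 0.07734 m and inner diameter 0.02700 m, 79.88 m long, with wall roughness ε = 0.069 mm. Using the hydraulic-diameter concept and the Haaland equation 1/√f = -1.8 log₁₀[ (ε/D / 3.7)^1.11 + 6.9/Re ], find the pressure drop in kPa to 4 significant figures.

Hydraulic diameter D_h = 4A/P = D_o - D_i = 0.07734 - 0.027 = 0.05034 m.
Re = ρVD_h/μ = 0.5886·10.93·0.05034/1.03e-05 = 3.144e+04.
ε/D_h = 6.9e-05/0.05034 = 0.00137; Haaland gives 1/√f = -1.8 log₁₀[0.000155+0.000219] = 6.167, so f = 0.02629.
ΔP = f(L/D_h)(ρV²/2) = 0.02629·79.88/0.05034·35.16 = 1467 Pa.
ΔP = 1.467 kPa.

ΔP ≈ 1.467 kPa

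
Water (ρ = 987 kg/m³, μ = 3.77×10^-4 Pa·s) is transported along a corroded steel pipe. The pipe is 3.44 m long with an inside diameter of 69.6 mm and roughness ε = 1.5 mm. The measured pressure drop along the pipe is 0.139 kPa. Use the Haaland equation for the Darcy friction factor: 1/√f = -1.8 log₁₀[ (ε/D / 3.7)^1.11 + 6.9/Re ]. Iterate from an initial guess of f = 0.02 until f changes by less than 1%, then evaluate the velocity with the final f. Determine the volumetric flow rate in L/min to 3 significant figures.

Rearranging Darcy-Weisbach: V = √(2·ΔP·D/(f·L·ρ)). With ε/D = 0.0015/0.0696 = 0.0216, iterate starting from f = 0.02:
  f = 0.02 → V = √(2·139·0.0696/(0.02·3.44·987)) = 0.5338 m/s; Re = ρVD/μ = 9.727e+04; f → 0.05054
  f = 0.05054 → V = 0.3358 m/s; Re = 6.119e+04; f → 0.05075
Converged (Δf/f < 1%). With the final f = 0.05075: V = √(2·139·0.0696/(0.05075·3.44·987)) = 0.3351 m/s.
Q = V·A = 0.3351·(π/4·0.0696²) = 0.001275 m³/s = 76.5 L/min.

Q ≈ 76.5 L/min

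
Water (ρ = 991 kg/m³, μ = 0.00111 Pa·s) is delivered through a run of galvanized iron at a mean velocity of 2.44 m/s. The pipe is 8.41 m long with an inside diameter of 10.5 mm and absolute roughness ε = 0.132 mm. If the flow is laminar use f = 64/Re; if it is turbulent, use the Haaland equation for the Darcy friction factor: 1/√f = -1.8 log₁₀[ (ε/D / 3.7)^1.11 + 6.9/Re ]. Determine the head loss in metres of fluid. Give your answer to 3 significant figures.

h_f ≈ 10.5 m

Reynolds number Re = ρVD/μ = 991 · 2.44 · 0.0105 / 0.00111 = 2.287e+04.
Re > 4000 → turbulent. Relative roughness ε/D = 0.000132/0.0105 = 0.0126. Haaland: 1/√f = -1.8 log₁₀[(0.0126/3.7)^1.11 + 6.9/2.287e+04] = -1.8 log₁₀[0.00182 + 0.000302] = 4.813, so f = 0.04317.
Darcy-Weisbach: ΔP = f(L/D)(ρV²/2) = 0.04317·(8.41/0.0105)·(991·2.44²/2) = 0.04317·801·2950 = 1.02e+05 Pa.
Head loss h_f = ΔP/(ρg) = 1.02e+05/(991·9.81) = 10.5 m.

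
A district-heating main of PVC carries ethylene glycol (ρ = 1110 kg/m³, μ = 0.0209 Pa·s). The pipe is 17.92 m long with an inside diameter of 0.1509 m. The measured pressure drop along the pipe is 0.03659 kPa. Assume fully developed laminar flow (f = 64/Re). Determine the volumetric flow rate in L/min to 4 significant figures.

For laminar flow, f = 64/Re with Re = ρVD/μ, so Darcy-Weisbach reduces to ΔP = 32μLV/D². Solving for V: V = ΔP·D²/(32μL) = 36.59·(0.1509)²/(32·0.0209·17.92) = 0.06952 m/s.
Check: Re = ρVD/μ = 1110·0.06952·0.1509/0.0209 = 557.2 < 2300, so the laminar assumption holds.
Q = V·A = 0.06952·(π/4·0.1509²) = 0.001243 m³/s = 74.60 L/min.

Q ≈ 74.60 L/min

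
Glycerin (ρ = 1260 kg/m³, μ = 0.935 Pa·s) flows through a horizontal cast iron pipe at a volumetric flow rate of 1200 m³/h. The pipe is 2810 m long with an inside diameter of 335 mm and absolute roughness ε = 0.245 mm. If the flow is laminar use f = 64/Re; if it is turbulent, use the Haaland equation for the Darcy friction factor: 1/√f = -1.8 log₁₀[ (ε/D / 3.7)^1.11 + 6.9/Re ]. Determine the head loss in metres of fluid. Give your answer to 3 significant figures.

h_f ≈ 229 m

Q = 1200 m³/h = 1200/3600 = 0.3333 m³/s.
Cross-sectional area A = πD²/4 = π(0.335)²/4 = 0.08814 m²; mean velocity V = Q/A = 0.3333/0.08814 = 3.782 m/s.
Reynolds number Re = ρVD/μ = 1260 · 3.782 · 0.335 / 0.935 = 1707.
Re < 2300 → laminar flow, so f = 64/Re = 64/1707 = 0.03749 (the turbulent correlation is not needed).
Darcy-Weisbach: ΔP = f(L/D)(ρV²/2) = 0.03749·(2810/0.335)·(1260·3.782²/2) = 0.03749·8388·9010 = 2.833e+06 Pa.
Head loss h_f = ΔP/(ρg) = 2.833e+06/(1260·9.81) = 229 m.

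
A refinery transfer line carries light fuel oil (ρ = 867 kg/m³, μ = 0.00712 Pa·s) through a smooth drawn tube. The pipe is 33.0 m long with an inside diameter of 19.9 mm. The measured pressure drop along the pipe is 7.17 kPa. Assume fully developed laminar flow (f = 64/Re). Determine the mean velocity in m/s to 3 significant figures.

V ≈ 0.378 m/s

For laminar flow, f = 64/Re with Re = ρVD/μ, so Darcy-Weisbach reduces to ΔP = 32μLV/D². Solving for V: V = ΔP·D²/(32μL) = 7170·(0.0199)²/(32·0.00712·33) = 0.3776 m/s.
Check: Re = ρVD/μ = 867·0.3776·0.0199/0.00712 = 915.1 < 2300, so the laminar assumption holds.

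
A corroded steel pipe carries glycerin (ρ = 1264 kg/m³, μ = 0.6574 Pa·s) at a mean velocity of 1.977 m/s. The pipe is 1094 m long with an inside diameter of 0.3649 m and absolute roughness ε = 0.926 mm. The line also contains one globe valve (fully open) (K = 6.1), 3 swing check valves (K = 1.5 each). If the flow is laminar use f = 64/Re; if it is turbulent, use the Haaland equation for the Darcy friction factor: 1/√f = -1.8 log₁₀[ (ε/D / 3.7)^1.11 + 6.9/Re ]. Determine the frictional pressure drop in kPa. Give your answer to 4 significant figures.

ΔP ≈ 367.9 kPa

Reynolds number Re = ρVD/μ = 1264 · 1.977 · 0.3649 / 0.657 = 1387.
Re < 2300 → laminar flow, so f = 64/Re = 64/1387 = 0.04614 (the turbulent correlation is not needed).
Total minor-loss coefficient ΣK = 1·6.1 + 3·1.5 = 10.6.
ΔP = [f·L/D + ΣK]·(ρV²/2) = [0.04614·1094/0.3649 + 10.6]·(1264·1.977²/2) = [138.3 + 10.6]·2470 = 3.679e+05 Pa.
ΔP = 3.679e+05 Pa = 367.9 kPa.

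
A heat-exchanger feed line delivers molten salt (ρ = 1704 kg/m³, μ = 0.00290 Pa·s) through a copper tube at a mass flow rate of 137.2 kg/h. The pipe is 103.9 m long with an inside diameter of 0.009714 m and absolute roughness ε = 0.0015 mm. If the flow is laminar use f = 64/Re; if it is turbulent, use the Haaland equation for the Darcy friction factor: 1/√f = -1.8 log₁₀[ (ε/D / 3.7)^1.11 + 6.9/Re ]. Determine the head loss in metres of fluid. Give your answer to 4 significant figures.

h_f ≈ 1.845 m

ṁ = 137.2 kg/h = 137.2/3600 = 0.03811 kg/s.
A = πD²/4 = π(0.009714)²/4 = 7.411e-05 m²; mean velocity V = ṁ/(ρA) = 0.03811/(1704 · 7.411e-05) = 0.3018 m/s.
Reynolds number Re = ρVD/μ = 1704 · 0.3018 · 0.009714 / 0.0029 = 1723.
Re < 2300 → laminar flow, so f = 64/Re = 64/1723 = 0.03715 (the turbulent correlation is not needed).
Darcy-Weisbach: ΔP = f(L/D)(ρV²/2) = 0.03715·(103.9/0.009714)·(1704·0.3018²/2) = 0.03715·1.07e+04·77.59 = 3.084e+04 Pa.
Head loss h_f = ΔP/(ρg) = 3.084e+04/(1704·9.81) = 1.845 m.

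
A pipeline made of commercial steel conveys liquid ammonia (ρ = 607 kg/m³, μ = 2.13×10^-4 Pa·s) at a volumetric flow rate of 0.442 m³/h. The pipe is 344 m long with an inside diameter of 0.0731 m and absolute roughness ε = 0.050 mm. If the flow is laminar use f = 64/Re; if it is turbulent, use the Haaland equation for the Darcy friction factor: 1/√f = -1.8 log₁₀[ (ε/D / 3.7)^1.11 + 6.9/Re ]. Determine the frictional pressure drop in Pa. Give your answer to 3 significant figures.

Q = 0.442 m³/h = 0.442/3600 = 0.0001228 m³/s.
Cross-sectional area A = πD²/4 = π(0.0731)²/4 = 0.004197 m²; mean velocity V = Q/A = 0.0001228/0.004197 = 0.02925 m/s.
Reynolds number Re = ρVD/μ = 607 · 0.02925 · 0.0731 / 0.000213 = 6094.
Re > 4000 → turbulent. Relative roughness ε/D = 5e-05/0.0731 = 0.000684. Haaland: 1/√f = -1.8 log₁₀[(0.000684/3.7)^1.11 + 6.9/6094] = -1.8 log₁₀[7.18e-05 + 0.00113] = 5.255, so f = 0.03621.
Darcy-Weisbach: ΔP = f(L/D)(ρV²/2) = 0.03621·(344/0.0731)·(607·0.02925²/2) = 0.03621·4706·0.2597 = 44.27 Pa.

ΔP ≈ 44.3 Pa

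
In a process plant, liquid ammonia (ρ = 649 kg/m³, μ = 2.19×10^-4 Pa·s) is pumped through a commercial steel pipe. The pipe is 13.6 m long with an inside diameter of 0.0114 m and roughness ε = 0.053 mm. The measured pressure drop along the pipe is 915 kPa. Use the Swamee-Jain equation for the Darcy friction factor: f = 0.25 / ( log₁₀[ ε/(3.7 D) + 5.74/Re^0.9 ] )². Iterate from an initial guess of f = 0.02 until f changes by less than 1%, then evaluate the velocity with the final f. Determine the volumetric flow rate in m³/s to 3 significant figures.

Rearranging Darcy-Weisbach: V = √(2·ΔP·D/(f·L·ρ)). With ε/D = 5.3e-05/0.0114 = 0.00465, iterate starting from f = 0.02:
  f = 0.02 → V = √(2·9.15e+05·0.0114/(0.02·13.6·649)) = 10.87 m/s; Re = ρVD/μ = 3.673e+05; f → 0.0301
  f = 0.0301 → V = 8.861 m/s; Re = 2.994e+05; f → 0.03018
Converged (Δf/f < 1%). With the final f = 0.03018: V = √(2·9.15e+05·0.0114/(0.03018·13.6·649)) = 8.849 m/s.
Q = V·A = 8.849·(π/4·0.0114²) = 0.0009033 m³/s = 9.03×10^-4 m³/s.

Q ≈ 9.03×10^-4 m³/s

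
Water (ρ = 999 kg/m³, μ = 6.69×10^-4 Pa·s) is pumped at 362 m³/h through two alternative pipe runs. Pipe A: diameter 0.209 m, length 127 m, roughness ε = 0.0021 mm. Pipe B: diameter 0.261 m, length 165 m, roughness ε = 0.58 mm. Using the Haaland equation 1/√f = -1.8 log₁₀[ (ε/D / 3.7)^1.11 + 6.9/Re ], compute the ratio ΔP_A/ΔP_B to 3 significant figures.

Pipe A: V = Q/A = 0.1006/0.03431 = 2.931 m/s; Re = 9.148e+05; ε/D = 1e-05; Haaland → f = 0.01193; ΔP_A = f(L/D)(ρV²/2) = 3.111e+04 Pa.
Pipe B: V = Q/A = 0.1006/0.0535 = 1.879 m/s; Re = 7.325e+05; ε/D = 0.00222; Haaland → f = 0.02434; ΔP_B = f(L/D)(ρV²/2) = 2.715e+04 Pa.
ΔP_A/ΔP_B = 3.111e+04/2.715e+04 = 1.15.

ΔP_A/ΔP_B ≈ 1.15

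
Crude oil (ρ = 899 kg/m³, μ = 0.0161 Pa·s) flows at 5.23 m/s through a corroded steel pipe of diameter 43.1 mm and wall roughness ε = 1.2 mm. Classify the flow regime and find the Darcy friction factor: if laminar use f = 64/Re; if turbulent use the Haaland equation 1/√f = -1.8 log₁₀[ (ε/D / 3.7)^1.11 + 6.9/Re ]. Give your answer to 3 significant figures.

f ≈ 0.0580

Re = ρVD/μ = 899·5.23·0.0431/0.0161 = 1.259e+04.
Re > 4000 → turbulent. ε/D = 0.0012/0.0431 = 0.0278; Haaland: 1/√f = -1.8 log₁₀[0.00439 + 0.000548] = 4.151, so f = 0.05804.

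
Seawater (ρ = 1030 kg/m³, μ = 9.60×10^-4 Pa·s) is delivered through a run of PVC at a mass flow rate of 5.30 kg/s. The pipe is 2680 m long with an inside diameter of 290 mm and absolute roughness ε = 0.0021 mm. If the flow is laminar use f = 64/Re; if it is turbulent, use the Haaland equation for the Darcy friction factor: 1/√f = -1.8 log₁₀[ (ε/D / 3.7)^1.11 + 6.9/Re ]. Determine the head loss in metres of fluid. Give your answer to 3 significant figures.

A = πD²/4 = π(0.29)²/4 = 0.06605 m²; mean velocity V = ṁ/(ρA) = 5.3/(1030 · 0.06605) = 0.0779 m/s.
Reynolds number Re = ρVD/μ = 1030 · 0.0779 · 0.29 / 0.00096 = 2.424e+04.
Re > 4000 → turbulent. Relative roughness ε/D = 2.1e-06/0.29 = 7.24e-06. Haaland: 1/√f = -1.8 log₁₀[(7.24e-06/3.7)^1.11 + 6.9/2.424e+04] = -1.8 log₁₀[4.61e-07 + 0.000285] = 6.381, so f = 0.02456.
Darcy-Weisbach: ΔP = f(L/D)(ρV²/2) = 0.02456·(2680/0.29)·(1030·0.0779²/2) = 0.02456·9241·3.125 = 709.4 Pa.
Head loss h_f = ΔP/(ρg) = 709.4/(1030·9.81) = 0.0702 m.

h_f ≈ 0.0702 m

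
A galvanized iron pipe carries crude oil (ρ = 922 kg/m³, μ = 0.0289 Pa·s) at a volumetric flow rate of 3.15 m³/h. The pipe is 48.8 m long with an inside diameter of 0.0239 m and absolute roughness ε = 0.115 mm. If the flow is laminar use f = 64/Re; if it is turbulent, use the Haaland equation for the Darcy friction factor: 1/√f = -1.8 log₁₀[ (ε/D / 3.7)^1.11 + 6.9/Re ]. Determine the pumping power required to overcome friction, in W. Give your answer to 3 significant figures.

Q = 3.15 m³/h = 3.15/3600 = 0.000875 m³/s.
Cross-sectional area A = πD²/4 = π(0.0239)²/4 = 0.0004486 m²; mean velocity V = Q/A = 0.000875/0.0004486 = 1.95 m/s.
Reynolds number Re = ρVD/μ = 922 · 1.95 · 0.0239 / 0.0289 = 1487.
Re < 2300 → laminar flow, so f = 64/Re = 64/1487 = 0.04304 (the turbulent correlation is not needed).
Darcy-Weisbach: ΔP = f(L/D)(ρV²/2) = 0.04304·(48.8/0.0239)·(922·1.95²/2) = 0.04304·2042·1754 = 1.541e+05 Pa.
Pumping power P = QΔP = 0.000875·1.541e+05 = 134.8 W = 135 W.

P ≈ 135 W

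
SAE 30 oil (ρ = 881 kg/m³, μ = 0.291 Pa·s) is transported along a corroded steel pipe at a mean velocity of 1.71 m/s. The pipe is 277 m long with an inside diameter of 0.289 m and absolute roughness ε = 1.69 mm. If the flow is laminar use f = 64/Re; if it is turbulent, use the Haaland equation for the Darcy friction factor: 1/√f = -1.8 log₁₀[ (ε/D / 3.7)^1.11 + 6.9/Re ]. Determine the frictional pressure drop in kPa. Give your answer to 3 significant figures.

ΔP ≈ 52.8 kPa

Reynolds number Re = ρVD/μ = 881 · 1.71 · 0.289 / 0.291 = 1496.
Re < 2300 → laminar flow, so f = 64/Re = 64/1496 = 0.04278 (the turbulent correlation is not needed).
Darcy-Weisbach: ΔP = f(L/D)(ρV²/2) = 0.04278·(277/0.289)·(881·1.71²/2) = 0.04278·958.5·1288 = 5.281e+04 Pa.
ΔP = 5.281e+04 Pa = 52.8 kPa.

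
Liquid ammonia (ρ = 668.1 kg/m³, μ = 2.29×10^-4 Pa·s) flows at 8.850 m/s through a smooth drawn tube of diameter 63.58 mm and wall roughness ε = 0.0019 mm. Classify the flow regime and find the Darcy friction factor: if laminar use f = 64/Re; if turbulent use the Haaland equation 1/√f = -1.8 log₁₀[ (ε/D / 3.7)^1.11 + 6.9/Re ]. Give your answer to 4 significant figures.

Re = ρVD/μ = 668.1·8.85·0.06358/0.000229 = 1.642e+06.
Re > 4000 → turbulent. ε/D = 1.9e-06/0.06358 = 2.99e-05; Haaland: 1/√f = -1.8 log₁₀[2.22e-06 + 4.2e-06] = 9.346, so f = 0.01145.

f ≈ 0.01145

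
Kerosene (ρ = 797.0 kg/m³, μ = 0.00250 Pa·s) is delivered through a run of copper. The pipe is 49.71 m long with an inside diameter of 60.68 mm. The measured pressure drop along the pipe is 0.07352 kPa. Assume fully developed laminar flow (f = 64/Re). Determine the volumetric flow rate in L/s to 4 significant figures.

For laminar flow, f = 64/Re with Re = ρVD/μ, so Darcy-Weisbach reduces to ΔP = 32μLV/D². Solving for V: V = ΔP·D²/(32μL) = 73.52·(0.06068)²/(32·0.0025·49.71) = 0.06807 m/s.
Check: Re = ρVD/μ = 797·0.06807·0.06068/0.0025 = 1317 < 2300, so the laminar assumption holds.
Q = V·A = 0.06807·(π/4·0.06068²) = 0.0001969 m³/s = 0.1969 L/s.

Q ≈ 0.1969 L/s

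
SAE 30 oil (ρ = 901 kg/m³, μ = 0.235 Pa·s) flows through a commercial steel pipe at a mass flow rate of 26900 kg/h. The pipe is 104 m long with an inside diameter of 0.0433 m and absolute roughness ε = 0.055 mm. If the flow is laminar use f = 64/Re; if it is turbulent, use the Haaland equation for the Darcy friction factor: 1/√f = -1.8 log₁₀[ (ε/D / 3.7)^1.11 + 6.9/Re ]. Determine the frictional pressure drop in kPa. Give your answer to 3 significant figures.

ṁ = 26900 kg/h = 26900/3600 = 7.472 kg/s.
A = πD²/4 = π(0.0433)²/4 = 0.001473 m²; mean velocity V = ṁ/(ρA) = 7.472/(901 · 0.001473) = 5.632 m/s.
Reynolds number Re = ρVD/μ = 901 · 5.632 · 0.0433 / 0.235 = 935.
Re < 2300 → laminar flow, so f = 64/Re = 64/935 = 0.06845 (the turbulent correlation is not needed).
Darcy-Weisbach: ΔP = f(L/D)(ρV²/2) = 0.06845·(104/0.0433)·(901·5.632²/2) = 0.06845·2402·1.429e+04 = 2.349e+06 Pa.
ΔP = 2.349e+06 Pa = 2350 kPa.

ΔP ≈ 2350 kPa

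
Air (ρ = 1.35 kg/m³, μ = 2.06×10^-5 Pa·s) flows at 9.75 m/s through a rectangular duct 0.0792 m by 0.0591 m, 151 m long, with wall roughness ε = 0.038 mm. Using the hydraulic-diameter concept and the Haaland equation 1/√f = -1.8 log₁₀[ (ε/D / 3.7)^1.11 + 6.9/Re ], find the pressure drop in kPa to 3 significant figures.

ΔP ≈ 3.29 kPa

Hydraulic diameter D_h = 4A/P = 4·(0.0792·0.0591)/(2·(0.0792+0.0591)) = 0.01872/0.2766 = 0.06769 m.
Re = ρVD_h/μ = 1.35·9.75·0.06769/2.06e-05 = 4.325e+04.
ε/D_h = 3.8e-05/0.06769 = 0.000561; Haaland gives 1/√f = -1.8 log₁₀[5.77e-05+0.00016] = 6.594, so f = 0.023.
ΔP = f(L/D_h)(ρV²/2) = 0.023·151/0.06769·64.17 = 3292 Pa.
ΔP = 3.29 kPa.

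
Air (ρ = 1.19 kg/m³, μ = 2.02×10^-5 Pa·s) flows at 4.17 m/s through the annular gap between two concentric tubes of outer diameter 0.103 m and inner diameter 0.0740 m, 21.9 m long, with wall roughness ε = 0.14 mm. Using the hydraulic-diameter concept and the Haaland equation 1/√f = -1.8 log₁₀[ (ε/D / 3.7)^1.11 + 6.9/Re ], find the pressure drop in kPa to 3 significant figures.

Hydraulic diameter D_h = 4A/P = D_o - D_i = 0.103 - 0.074 = 0.029 m.
Re = ρVD_h/μ = 1.19·4.17·0.029/2.02e-05 = 7124.
ε/D_h = 0.00014/0.029 = 0.00483; Haaland gives 1/√f = -1.8 log₁₀[0.000628+0.000969] = 5.034, so f = 0.03946.
ΔP = f(L/D_h)(ρV²/2) = 0.03946·21.9/0.029·10.35 = 308.3 Pa.
ΔP = 0.308 kPa.

ΔP ≈ 0.308 kPa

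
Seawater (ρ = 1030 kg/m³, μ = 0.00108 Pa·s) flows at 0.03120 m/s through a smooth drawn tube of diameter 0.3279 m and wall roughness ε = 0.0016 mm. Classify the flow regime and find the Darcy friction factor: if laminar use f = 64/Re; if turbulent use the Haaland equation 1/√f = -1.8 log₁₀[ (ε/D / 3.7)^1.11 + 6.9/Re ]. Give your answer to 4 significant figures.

f ≈ 0.03110

Re = ρVD/μ = 1030·0.0312·0.3279/0.00108 = 9757.
Re > 4000 → turbulent. ε/D = 1.6e-06/0.3279 = 4.88e-06; Haaland: 1/√f = -1.8 log₁₀[2.97e-07 + 0.000707] = 5.67, so f = 0.0311.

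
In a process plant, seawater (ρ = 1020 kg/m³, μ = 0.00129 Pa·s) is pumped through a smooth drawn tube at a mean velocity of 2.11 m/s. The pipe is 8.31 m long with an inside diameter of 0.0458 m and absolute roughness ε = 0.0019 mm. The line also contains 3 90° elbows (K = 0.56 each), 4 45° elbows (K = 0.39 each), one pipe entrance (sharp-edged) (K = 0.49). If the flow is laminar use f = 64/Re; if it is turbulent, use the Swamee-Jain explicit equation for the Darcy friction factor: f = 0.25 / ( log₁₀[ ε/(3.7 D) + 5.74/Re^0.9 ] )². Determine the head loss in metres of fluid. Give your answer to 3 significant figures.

h_f ≈ 1.63 m

Reynolds number Re = ρVD/μ = 1020 · 2.11 · 0.0458 / 0.00129 = 7.641e+04.
Re > 4000 → turbulent. Relative roughness ε/D = 1.9e-06/0.0458 = 4.15e-05. Swamee-Jain: f = 0.25/(log₁₀[4.15e-05/3.7 + 5.74/7.641e+04^0.9])² = 0.25/(log₁₀[1.12e-05 + 0.000231])² = 0.25/(-3.615)² = 0.01913.
Total minor-loss coefficient ΣK = 3·0.56 + 4·0.39 + 1·0.49 = 3.73.
ΔP = [f·L/D + ΣK]·(ρV²/2) = [0.01913·8.31/0.0458 + 3.73]·(1020·2.11²/2) = [3.47 + 3.73]·2271 = 1.635e+04 Pa.
Head loss h_f = ΔP/(ρg) = 1.635e+04/(1020·9.81) = 1.63 m.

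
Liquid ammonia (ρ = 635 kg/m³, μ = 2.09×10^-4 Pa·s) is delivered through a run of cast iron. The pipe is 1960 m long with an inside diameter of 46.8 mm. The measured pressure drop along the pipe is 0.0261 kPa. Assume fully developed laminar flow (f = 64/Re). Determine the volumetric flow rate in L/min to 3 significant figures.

For laminar flow, f = 64/Re with Re = ρVD/μ, so Darcy-Weisbach reduces to ΔP = 32μLV/D². Solving for V: V = ΔP·D²/(32μL) = 26.1·(0.0468)²/(32·0.000209·1960) = 0.004361 m/s.
Check: Re = ρVD/μ = 635·0.004361·0.0468/0.000209 = 620.1 < 2300, so the laminar assumption holds.
Q = V·A = 0.004361·(π/4·0.0468²) = 7.502e-06 m³/s = 0.450 L/min.

Q ≈ 0.450 L/min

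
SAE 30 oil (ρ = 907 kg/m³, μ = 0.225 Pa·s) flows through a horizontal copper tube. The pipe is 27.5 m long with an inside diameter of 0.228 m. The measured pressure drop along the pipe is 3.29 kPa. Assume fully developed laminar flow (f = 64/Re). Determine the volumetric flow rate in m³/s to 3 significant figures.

Q ≈ 0.0353 m³/s

For laminar flow, f = 64/Re with Re = ρVD/μ, so Darcy-Weisbach reduces to ΔP = 32μLV/D². Solving for V: V = ΔP·D²/(32μL) = 3290·(0.228)²/(32·0.225·27.5) = 0.8638 m/s.
Check: Re = ρVD/μ = 907·0.8638·0.228/0.225 = 793.9 < 2300, so the laminar assumption holds.
Q = V·A = 0.8638·(π/4·0.228²) = 0.03527 m³/s = 0.0353 m³/s.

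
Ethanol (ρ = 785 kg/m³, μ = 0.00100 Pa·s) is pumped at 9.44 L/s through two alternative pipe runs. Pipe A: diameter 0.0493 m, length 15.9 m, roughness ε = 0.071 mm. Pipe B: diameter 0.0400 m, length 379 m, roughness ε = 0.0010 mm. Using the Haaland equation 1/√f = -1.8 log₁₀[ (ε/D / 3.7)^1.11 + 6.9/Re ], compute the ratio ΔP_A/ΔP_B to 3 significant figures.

ΔP_A/ΔP_B ≈ 0.0219

Pipe A: V = Q/A = 0.00944/0.001909 = 4.945 m/s; Re = 1.914e+05; ε/D = 0.00144; Haaland → f = 0.02256; ΔP_A = f(L/D)(ρV²/2) = 6.985e+04 Pa.
Pipe B: V = Q/A = 0.00944/0.001257 = 7.512 m/s; Re = 2.359e+05; ε/D = 2.5e-05; Haaland → f = 0.01519; ΔP_B = f(L/D)(ρV²/2) = 3.188e+06 Pa.
ΔP_A/ΔP_B = 6.985e+04/3.188e+06 = 0.0219.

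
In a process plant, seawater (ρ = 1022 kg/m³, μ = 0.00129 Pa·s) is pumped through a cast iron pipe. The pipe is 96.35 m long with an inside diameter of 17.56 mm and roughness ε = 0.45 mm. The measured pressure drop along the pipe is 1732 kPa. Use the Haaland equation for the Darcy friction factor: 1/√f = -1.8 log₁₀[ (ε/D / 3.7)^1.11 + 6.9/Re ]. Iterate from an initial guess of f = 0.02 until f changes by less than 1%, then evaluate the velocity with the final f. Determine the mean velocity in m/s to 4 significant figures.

Rearranging Darcy-Weisbach: V = √(2·ΔP·D/(f·L·ρ)). With ε/D = 0.00045/0.01756 = 0.0256, iterate starting from f = 0.02:
  f = 0.02 → V = √(2·1.732e+06·0.01756/(0.02·96.35·1022)) = 5.558 m/s; Re = ρVD/μ = 7.732e+04; f → 0.05415
  f = 0.05415 → V = 3.378 m/s; Re = 4.699e+04; f → 0.05442
Converged (Δf/f < 1%). With the final f = 0.05442: V = √(2·1.732e+06·0.01756/(0.05442·96.35·1022)) = 3.369 m/s.

V ≈ 3.369 m/s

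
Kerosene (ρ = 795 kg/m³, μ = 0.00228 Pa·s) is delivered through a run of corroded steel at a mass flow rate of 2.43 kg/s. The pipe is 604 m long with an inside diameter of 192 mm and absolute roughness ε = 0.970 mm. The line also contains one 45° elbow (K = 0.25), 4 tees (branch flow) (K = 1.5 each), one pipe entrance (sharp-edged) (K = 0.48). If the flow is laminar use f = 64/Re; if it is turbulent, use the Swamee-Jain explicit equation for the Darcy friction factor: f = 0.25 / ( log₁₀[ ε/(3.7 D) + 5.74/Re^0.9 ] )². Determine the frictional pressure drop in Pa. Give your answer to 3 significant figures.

ΔP ≈ 598 Pa

A = πD²/4 = π(0.192)²/4 = 0.02895 m²; mean velocity V = ṁ/(ρA) = 2.43/(795 · 0.02895) = 0.1056 m/s.
Reynolds number Re = ρVD/μ = 795 · 0.1056 · 0.192 / 0.00228 = 7068.
Re > 4000 → turbulent. Relative roughness ε/D = 0.00097/0.192 = 0.00505. Swamee-Jain: f = 0.25/(log₁₀[0.00505/3.7 + 5.74/7068^0.9])² = 0.25/(log₁₀[0.00137 + 0.00197])² = 0.25/(-2.477)² = 0.04075.
Total minor-loss coefficient ΣK = 1·0.25 + 4·1.5 + 1·0.48 = 6.73.
ΔP = [f·L/D + ΣK]·(ρV²/2) = [0.04075·604/0.192 + 6.73]·(795·0.1056²/2) = [128.2 + 6.73]·4.43 = 597.8 Pa.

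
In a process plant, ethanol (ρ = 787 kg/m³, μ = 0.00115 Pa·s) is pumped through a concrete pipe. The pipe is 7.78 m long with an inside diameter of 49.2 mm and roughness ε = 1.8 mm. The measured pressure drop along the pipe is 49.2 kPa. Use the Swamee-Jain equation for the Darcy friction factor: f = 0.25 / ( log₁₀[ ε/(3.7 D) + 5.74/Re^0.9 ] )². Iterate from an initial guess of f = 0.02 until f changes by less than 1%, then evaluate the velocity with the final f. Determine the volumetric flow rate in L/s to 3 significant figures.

Rearranging Darcy-Weisbach: V = √(2·ΔP·D/(f·L·ρ)). With ε/D = 0.0018/0.0492 = 0.0366, iterate starting from f = 0.02:
  f = 0.02 → V = √(2·4.92e+04·0.0492/(0.02·7.78·787)) = 6.288 m/s; Re = ρVD/μ = 2.117e+05; f → 0.06245
  f = 0.06245 → V = 3.558 m/s; Re = 1.198e+05; f → 0.06261
Converged (Δf/f < 1%). With the final f = 0.06261: V = √(2·4.92e+04·0.0492/(0.06261·7.78·787)) = 3.554 m/s.
Q = V·A = 3.554·(π/4·0.0492²) = 0.006756 m³/s = 6.76 L/s.

Q ≈ 6.76 L/s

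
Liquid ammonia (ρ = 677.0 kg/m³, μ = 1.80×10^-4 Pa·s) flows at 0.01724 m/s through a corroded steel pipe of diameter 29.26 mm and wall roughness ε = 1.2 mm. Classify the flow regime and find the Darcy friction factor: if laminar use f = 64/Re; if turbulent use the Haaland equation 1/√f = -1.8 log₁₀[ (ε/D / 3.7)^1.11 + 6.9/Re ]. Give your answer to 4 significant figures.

f ≈ 0.03373

Re = ρVD/μ = 677·0.01724·0.02926/0.00018 = 1897.
Re < 2300 → laminar, so f = 64/Re = 0.03373 (roughness is irrelevant in laminar flow).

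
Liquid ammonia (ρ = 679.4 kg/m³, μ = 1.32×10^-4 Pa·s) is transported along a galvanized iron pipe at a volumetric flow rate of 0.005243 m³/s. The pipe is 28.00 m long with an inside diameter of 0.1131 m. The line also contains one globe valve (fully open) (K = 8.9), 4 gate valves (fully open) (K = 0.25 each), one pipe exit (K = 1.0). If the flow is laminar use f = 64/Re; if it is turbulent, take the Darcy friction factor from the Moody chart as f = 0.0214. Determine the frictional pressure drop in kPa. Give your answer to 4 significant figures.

Cross-sectional area A = πD²/4 = π(0.1131)²/4 = 0.01005 m²; mean velocity V = Q/A = 0.005243/0.01005 = 0.5219 m/s.
Reynolds number Re = ρVD/μ = 679.4 · 0.5219 · 0.1131 / 0.000132 = 3.038e+05.
Re > 4000 → turbulent; use the Moody-chart value f = 0.0214.
Total minor-loss coefficient ΣK = 1·8.9 + 4·0.25 + 1·1 = 10.9.
ΔP = [f·L/D + ΣK]·(ρV²/2) = [0.0214·28/0.1131 + 10.9]·(679.4·0.5219²/2) = [5.298 + 10.9]·92.52 = 1499 Pa.
ΔP = 1499 Pa = 1.499 kPa.

ΔP ≈ 1.499 kPa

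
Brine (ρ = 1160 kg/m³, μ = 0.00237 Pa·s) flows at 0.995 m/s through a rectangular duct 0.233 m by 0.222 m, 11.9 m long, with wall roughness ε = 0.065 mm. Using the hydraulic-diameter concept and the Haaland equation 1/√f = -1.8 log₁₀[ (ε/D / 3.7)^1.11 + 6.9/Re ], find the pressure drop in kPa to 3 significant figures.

ΔP ≈ 0.566 kPa

Hydraulic diameter D_h = 4A/P = 4·(0.233·0.222)/(2·(0.233+0.222)) = 0.2069/0.91 = 0.2274 m.
Re = ρVD_h/μ = 1160·0.995·0.2274/0.00237 = 1.107e+05.
ε/D_h = 6.5e-05/0.2274 = 0.000286; Haaland gives 1/√f = -1.8 log₁₀[2.73e-05+6.23e-05] = 7.286, so f = 0.01884.
ΔP = f(L/D_h)(ρV²/2) = 0.01884·11.9/0.2274·574.2 = 566.1 Pa.
ΔP = 0.566 kPa.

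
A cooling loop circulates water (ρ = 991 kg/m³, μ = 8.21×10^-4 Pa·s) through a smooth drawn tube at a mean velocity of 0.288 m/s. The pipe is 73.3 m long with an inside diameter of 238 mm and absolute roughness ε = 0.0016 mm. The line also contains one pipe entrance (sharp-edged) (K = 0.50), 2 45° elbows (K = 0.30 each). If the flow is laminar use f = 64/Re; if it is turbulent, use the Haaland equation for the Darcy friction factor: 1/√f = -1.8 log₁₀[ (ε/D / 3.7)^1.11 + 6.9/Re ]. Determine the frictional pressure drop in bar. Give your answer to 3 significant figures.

Reynolds number Re = ρVD/μ = 991 · 0.288 · 0.238 / 0.000821 = 8.274e+04.
Re > 4000 → turbulent. Relative roughness ε/D = 1.6e-06/0.238 = 6.72e-06. Haaland: 1/√f = -1.8 log₁₀[(6.72e-06/3.7)^1.11 + 6.9/8.274e+04] = -1.8 log₁₀[4.24e-07 + 8.34e-05] = 7.338, so f = 0.01857.
Total minor-loss coefficient ΣK = 1·0.5 + 2·0.3 = 1.1.
ΔP = [f·L/D + ΣK]·(ρV²/2) = [0.01857·73.3/0.238 + 1.1]·(991·0.288²/2) = [5.72 + 1.1]·41.1 = 280.3 Pa.
ΔP = 280.3 Pa = 0.00280 bar.

ΔP ≈ 0.00280 bar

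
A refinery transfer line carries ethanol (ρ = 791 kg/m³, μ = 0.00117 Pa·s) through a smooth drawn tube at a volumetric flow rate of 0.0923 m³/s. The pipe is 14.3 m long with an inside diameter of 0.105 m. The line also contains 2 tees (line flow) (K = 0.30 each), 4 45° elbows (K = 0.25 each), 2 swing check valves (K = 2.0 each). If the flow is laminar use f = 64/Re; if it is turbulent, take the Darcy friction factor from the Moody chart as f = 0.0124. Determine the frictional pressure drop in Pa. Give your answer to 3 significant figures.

Cross-sectional area A = πD²/4 = π(0.105)²/4 = 0.008659 m²; mean velocity V = Q/A = 0.0923/0.008659 = 10.66 m/s.
Reynolds number Re = ρVD/μ = 791 · 10.66 · 0.105 / 0.00117 = 7.567e+05.
Re > 4000 → turbulent; use the Moody-chart value f = 0.0124.
Total minor-loss coefficient ΣK = 2·0.3 + 4·0.25 + 2·2 = 5.6.
ΔP = [f·L/D + ΣK]·(ρV²/2) = [0.0124·14.3/0.105 + 5.6]·(791·10.66²/2) = [1.689 + 5.6]·4.494e+04 = 3.275e+05 Pa.

ΔP ≈ 328000 Pa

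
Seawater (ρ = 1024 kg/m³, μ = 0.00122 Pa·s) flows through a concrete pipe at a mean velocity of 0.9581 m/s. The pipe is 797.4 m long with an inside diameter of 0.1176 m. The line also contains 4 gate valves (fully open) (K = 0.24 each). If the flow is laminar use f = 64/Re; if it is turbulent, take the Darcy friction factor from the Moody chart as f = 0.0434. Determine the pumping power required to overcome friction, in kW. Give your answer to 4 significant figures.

Reynolds number Re = ρVD/μ = 1024 · 0.9581 · 0.1176 / 0.00122 = 9.457e+04.
Re > 4000 → turbulent; use the Moody-chart value f = 0.0434.
Total minor-loss coefficient ΣK = 4·0.24 = 0.96.
ΔP = [f·L/D + ΣK]·(ρV²/2) = [0.0434·797.4/0.1176 + 0.96]·(1024·0.9581²/2) = [294.3 + 0.96]·470 = 1.388e+05 Pa.
Q = V·A = 0.9581·0.01086 = 0.01041 m³/s.
Pumping power P = QΔP = 0.01041·1.388e+05 = 1444.0 W = 1.444 kW.

P ≈ 1.444 kW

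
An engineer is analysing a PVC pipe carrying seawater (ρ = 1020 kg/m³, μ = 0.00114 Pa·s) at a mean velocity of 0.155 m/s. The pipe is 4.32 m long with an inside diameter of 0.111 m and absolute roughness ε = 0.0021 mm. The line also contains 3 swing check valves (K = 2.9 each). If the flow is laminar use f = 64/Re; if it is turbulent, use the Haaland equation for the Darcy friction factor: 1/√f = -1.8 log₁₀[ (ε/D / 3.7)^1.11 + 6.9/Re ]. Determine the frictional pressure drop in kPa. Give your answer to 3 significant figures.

Reynolds number Re = ρVD/μ = 1020 · 0.155 · 0.111 / 0.00114 = 1.539e+04.
Re > 4000 → turbulent. Relative roughness ε/D = 2.1e-06/0.111 = 1.89e-05. Haaland: 1/√f = -1.8 log₁₀[(1.89e-05/3.7)^1.11 + 6.9/1.539e+04] = -1.8 log₁₀[1.34e-06 + 0.000448] = 6.025, so f = 0.02755.
Total minor-loss coefficient ΣK = 3·2.9 = 8.7.
ΔP = [f·L/D + ΣK]·(ρV²/2) = [0.02755·4.32/0.111 + 8.7]·(1020·0.155²/2) = [1.072 + 8.7]·12.25 = 119.7 Pa.
ΔP = 119.7 Pa = 0.120 kPa.

ΔP ≈ 0.120 kPa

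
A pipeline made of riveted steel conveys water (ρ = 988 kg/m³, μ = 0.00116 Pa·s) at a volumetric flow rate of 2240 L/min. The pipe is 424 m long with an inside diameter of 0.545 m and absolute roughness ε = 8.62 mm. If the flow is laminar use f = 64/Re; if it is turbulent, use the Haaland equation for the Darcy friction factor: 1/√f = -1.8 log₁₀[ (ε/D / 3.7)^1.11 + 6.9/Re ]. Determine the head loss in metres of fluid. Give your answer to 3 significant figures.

h_f ≈ 0.0459 m

Q = 2240 L/min = 2240/60000 = 0.03733 m³/s.
Cross-sectional area A = πD²/4 = π(0.545)²/4 = 0.2333 m²; mean velocity V = Q/A = 0.03733/0.2333 = 0.16 m/s.
Reynolds number Re = ρVD/μ = 988 · 0.16 · 0.545 / 0.00116 = 7.429e+04.
Re > 4000 → turbulent. Relative roughness ε/D = 0.00862/0.545 = 0.0158. Haaland: 1/√f = -1.8 log₁₀[(0.0158/3.7)^1.11 + 6.9/7.429e+04] = -1.8 log₁₀[0.00235 + 9.29e-05] = 4.703, so f = 0.04521.
Darcy-Weisbach: ΔP = f(L/D)(ρV²/2) = 0.04521·(424/0.545)·(988·0.16²/2) = 0.04521·778·12.65 = 445 Pa.
Head loss h_f = ΔP/(ρg) = 445/(988·9.81) = 0.0459 m.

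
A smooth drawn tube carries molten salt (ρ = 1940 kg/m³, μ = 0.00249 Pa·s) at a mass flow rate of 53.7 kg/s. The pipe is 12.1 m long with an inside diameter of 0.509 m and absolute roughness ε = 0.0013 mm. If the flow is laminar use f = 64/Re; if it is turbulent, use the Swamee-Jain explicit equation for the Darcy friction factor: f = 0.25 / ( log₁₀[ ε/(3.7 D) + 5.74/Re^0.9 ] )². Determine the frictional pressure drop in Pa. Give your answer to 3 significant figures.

ΔP ≈ 8.71 Pa

A = πD²/4 = π(0.509)²/4 = 0.2035 m²; mean velocity V = ṁ/(ρA) = 53.7/(1940 · 0.2035) = 0.136 m/s.
Reynolds number Re = ρVD/μ = 1940 · 0.136 · 0.509 / 0.00249 = 5.395e+04.
Re > 4000 → turbulent. Relative roughness ε/D = 1.3e-06/0.509 = 2.55e-06. Swamee-Jain: f = 0.25/(log₁₀[2.55e-06/3.7 + 5.74/5.395e+04^0.9])² = 0.25/(log₁₀[6.9e-07 + 0.000316])² = 0.25/(-3.499)² = 0.02042.
Darcy-Weisbach: ΔP = f(L/D)(ρV²/2) = 0.02042·(12.1/0.509)·(1940·0.136²/2) = 0.02042·23.77·17.95 = 8.714 Pa.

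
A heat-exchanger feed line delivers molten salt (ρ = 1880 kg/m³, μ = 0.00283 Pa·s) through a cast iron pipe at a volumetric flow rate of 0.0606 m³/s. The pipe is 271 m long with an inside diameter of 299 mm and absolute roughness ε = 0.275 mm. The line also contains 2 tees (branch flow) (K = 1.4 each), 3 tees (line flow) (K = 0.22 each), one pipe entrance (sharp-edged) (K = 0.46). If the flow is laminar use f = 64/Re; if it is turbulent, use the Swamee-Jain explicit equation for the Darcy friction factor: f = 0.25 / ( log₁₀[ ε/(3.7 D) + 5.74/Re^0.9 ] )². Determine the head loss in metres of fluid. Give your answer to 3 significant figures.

h_f ≈ 0.874 m

Cross-sectional area A = πD²/4 = π(0.299)²/4 = 0.07022 m²; mean velocity V = Q/A = 0.0606/0.07022 = 0.8631 m/s.
Reynolds number Re = ρVD/μ = 1880 · 0.8631 · 0.299 / 0.00283 = 1.714e+05.
Re > 4000 → turbulent. Relative roughness ε/D = 0.000275/0.299 = 0.00092. Swamee-Jain: f = 0.25/(log₁₀[0.00092/3.7 + 5.74/1.714e+05^0.9])² = 0.25/(log₁₀[0.000249 + 0.000112])² = 0.25/(-3.443)² = 0.02109.
Total minor-loss coefficient ΣK = 2·1.4 + 3·0.22 + 1·0.46 = 3.92.
ΔP = [f·L/D + ΣK]·(ρV²/2) = [0.02109·271/0.299 + 3.92]·(1880·0.8631²/2) = [19.11 + 3.92]·700.2 = 1.613e+04 Pa.
Head loss h_f = ΔP/(ρg) = 1.613e+04/(1880·9.81) = 0.874 m.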